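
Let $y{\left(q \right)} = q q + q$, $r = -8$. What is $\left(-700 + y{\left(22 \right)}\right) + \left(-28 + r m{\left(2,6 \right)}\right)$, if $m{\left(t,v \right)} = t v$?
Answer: $-318$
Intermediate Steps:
$y{\left(q \right)} = q + q^{2}$ ($y{\left(q \right)} = q^{2} + q = q + q^{2}$)
$\left(-700 + y{\left(22 \right)}\right) + \left(-28 + r m{\left(2,6 \right)}\right) = \left(-700 + 22 \left(1 + 22\right)\right) - \left(28 + 8 \cdot 2 \cdot 6\right) = \left(-700 + 22 \cdot 23\right) - 124 = \left(-700 + 506\right) - 124 = -194 - 124 = -318$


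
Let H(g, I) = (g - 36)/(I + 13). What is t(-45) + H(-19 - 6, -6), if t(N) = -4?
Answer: -89/7 ≈ -12.714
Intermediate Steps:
H(g, I) = (-36 + g)/(13 + I)
t(-45) + H(-19 - 6, -6) = -4 + (-36 + (-19 - 6))/(13 - 6) = -4 + (-36 - 25)/7 = -4 + (⅐)*(-61) = -4 - 61/7 = -89/7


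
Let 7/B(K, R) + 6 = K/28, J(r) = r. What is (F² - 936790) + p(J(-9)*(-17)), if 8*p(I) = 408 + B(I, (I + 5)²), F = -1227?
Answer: 17063651/30 ≈ 5.6879e+5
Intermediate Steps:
B(K, R) = 7/(-6 + K/28)
p(I) = 51 + 49/(2*(-168 + I)) (p(I) = (408 + 196/(-168 + I))/8 = 51 + 49/(2*(-168 + I)))
(F² - 936790) + p(J(-9)*(-17)) = ((-1227)² - 936790) + (-17087 + 102*(-9*(-17)))/(2*(-168 - 9*(-17))) = (1505529 - 936790) + (-17087 + 102*153)/(2*(-168 + 153)) = 568739 + (½)*(-17087 + 15606)/(-15) = 568739 + (½)*(-1/15)*(-1481) = 568739 + 1481/30 = 17063651/30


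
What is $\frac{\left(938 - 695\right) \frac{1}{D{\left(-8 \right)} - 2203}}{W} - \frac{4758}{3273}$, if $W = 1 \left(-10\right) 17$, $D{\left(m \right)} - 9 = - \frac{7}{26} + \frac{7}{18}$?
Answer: $- \frac{69176121859}{47607181480} \approx -1.4531$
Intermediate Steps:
$D{\left(m \right)} = \frac{1067}{117}$ ($D{\left(m \right)} = 9 + \left(- \frac{7}{26} + \frac{7}{18}\right) = 9 + \frac{14}{117} = \frac{1067}{117}$)
$W = -170$ ($W = \left(-10\right) 17 = -170$)
$\frac{\left(938 - 695\right) \frac{1}{D{\left(-8 \right)} - 2203}}{W} - \frac{4758}{3273} = \frac{\left(938 - 695\right) \frac{1}{\frac{1067}{117} - 2203}}{-170} - \frac{4758}{3273} = \frac{243}{- \frac{256684}{117}} \left(- \frac{1}{170}\right) - \frac{1586}{1091} = 243 \left(- \frac{117}{256684}\right) \left(- \frac{1}{170}\right) - \frac{1586}{1091} = \left(- \frac{28431}{256684}\right) \left(- \frac{1}{170}\right) - \frac{1586}{1091} = \frac{28431}{43636280} - \frac{1586}{1091} = - \frac{69176121859}{47607181480}$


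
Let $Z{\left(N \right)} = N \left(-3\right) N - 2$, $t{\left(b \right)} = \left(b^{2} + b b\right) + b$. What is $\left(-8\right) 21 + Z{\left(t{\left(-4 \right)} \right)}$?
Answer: $-2522$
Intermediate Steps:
$t{\left(b \right)} = b + 2 b^{2}$ ($t{\left(b \right)} = \left(b^{2} + b^{2}\right) + b = 2 b^{2} + b = b + 2 b^{2}$)
$Z{\left(N \right)} = -2 - 3 N^{2}$ ($Z{\left(N \right)} = - 3 N N - 2 = - 3 N^{2} - 2 = -2 - 3 N^{2}$)
$\left(-8\right) 21 + Z{\left(t{\left(-4 \right)} \right)} = \left(-8\right) 21 - \left(2 + 3 \left(- 4 \left(1 + 2 \left(-4\right)\right)\right)^{2}\right) = -168 - \left(2 + 3 \left(- 4 \left(1 - 8\right)\right)^{2}\right) = -168 - \left(2 + 3 \left(\left(-4\right) \left(-7\right)\right)^{2}\right) = -168 - \left(2 + 3 \cdot 28^{2}\right) = -168 - 2354 = -2522$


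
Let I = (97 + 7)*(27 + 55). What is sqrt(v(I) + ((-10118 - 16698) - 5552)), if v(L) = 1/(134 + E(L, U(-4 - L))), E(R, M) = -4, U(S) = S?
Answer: I*sqrt(547019070)/130 ≈ 179.91*I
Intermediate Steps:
I = 8528 (I = 104*82 = 8528)
v(L) = 1/130 (v(L) = 1/(134 - 4) = 1/130)
sqrt(v(I) + ((-10118 - 16698) - 5552)) = sqrt(1/130 + ((-10118 - 16698) - 5552)) = sqrt(1/130 + (-26816 - 5552)) = sqrt(1/130 - 32368) = sqrt(-4207839/130) = I*sqrt(547019070)/130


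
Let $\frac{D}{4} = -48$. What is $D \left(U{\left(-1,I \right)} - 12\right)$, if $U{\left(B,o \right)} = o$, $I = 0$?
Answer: $2304$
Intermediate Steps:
$D = -192$ ($D = 4 \left(-48\right) = -192$)
$D \left(U{\left(-1,I \right)} - 12\right) = - 192 \left(0 - 12\right) = \left(-192\right) \left(-12\right) = 2304$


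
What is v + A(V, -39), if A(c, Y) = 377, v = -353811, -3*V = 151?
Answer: -353434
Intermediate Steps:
V = -151/3 (V = -1/3*151 = -151/3 ≈ -50.333)
v + A(V, -39) = -353811 + 377 = -353434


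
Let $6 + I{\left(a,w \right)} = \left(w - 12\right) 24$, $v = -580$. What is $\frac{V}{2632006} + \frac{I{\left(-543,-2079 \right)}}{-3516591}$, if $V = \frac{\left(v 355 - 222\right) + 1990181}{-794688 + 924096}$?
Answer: $\frac{438490254574051}{30711798765203712} \approx 0.014278$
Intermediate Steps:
$I{\left(a,w \right)} = -294 + 24 w$ ($I{\left(a,w \right)} = -6 + \left(w - 12\right) 24 = -6 + \left(-12 + w\right) 24 = -6 + \left(-288 + 24 w\right) = -294 + 24 w$)
$V = \frac{1784059}{129408}$ ($V = \frac{\left(\left(-580\right) 355 - 222\right) + 1990181}{-794688 + 924096} = \frac{\left(-205900 - 222\right) + 1990181}{129408} = \left(-206122 + 1990181\right) \frac{1}{129408} = 1784059 \cdot \frac{1}{129408} = \frac{1784059}{129408} \approx 13.786$)
$\frac{V}{2632006} + \frac{I{\left(-543,-2079 \right)}}{-3516591} = \frac{1784059}{129408 \cdot 2632006} + \frac{-294 + 24 \left(-2079\right)}{-3516591} = \frac{1784059}{129408} \cdot \frac{1}{2632006} + \left(-294 - 49896\right) \left(- \frac{1}{3516591}\right) = \frac{1784059}{340602632448} - - \frac{16730}{1172197} = \frac{1784059}{340602632448} + \frac{16730}{1172197} = \frac{438490254574051}{30711798765203712}$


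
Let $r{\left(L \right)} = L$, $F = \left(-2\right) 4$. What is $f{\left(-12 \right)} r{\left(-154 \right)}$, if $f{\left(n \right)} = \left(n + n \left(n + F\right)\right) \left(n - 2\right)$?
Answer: $491568$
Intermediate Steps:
$F = -8$
$f{\left(n \right)} = \left(-2 + n\right) \left(n + n \left(-8 + n\right)\right)$ ($f{\left(n \right)} = \left(n + n \left(n - 8\right)\right) \left(n - 2\right) = \left(n + n \left(-8 + n\right)\right) \left(-2 + n\right) = \left(-2 + n\right) \left(n + n \left(-8 + n\right)\right)$)
$f{\left(-12 \right)} r{\left(-154 \right)} = - 12 \left(14 + \left(-12\right)^{2} - -108\right) \left(-154\right) = - 12 \left(14 + 144 + 108\right) \left(-154\right) = \left(-12\right) 266 \left(-154\right) = \left(-3192\right) \left(-154\right) = 491568$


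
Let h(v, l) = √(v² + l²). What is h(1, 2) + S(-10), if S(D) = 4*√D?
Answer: √5 + 4*I*√10 ≈ 2.2361 + 12.649*I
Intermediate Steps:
h(v, l) = √(l² + v²)
h(1, 2) + S(-10) = √(2² + 1²) + 4*√(-10) = √(4 + 1) + 4*(I*√10) = √5 + 4*I*√10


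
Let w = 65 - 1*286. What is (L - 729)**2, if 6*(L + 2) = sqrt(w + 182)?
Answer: (4386 - I*sqrt(39))**2/36 ≈ 5.3436e+5 - 1521.7*I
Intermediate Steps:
w = -221 (w = 65 - 286 = -221)
L = -2 + I*sqrt(39)/6 (L = -2 + sqrt(-221 + 182)/6 = -2 + sqrt(-39)/6 = -2 + (I*sqrt(39))/6 = -2 + I*sqrt(39)/6 ≈ -2.0 + 1.0408*I)
(L - 729)**2 = ((-2 + I*sqrt(39)/6) - 729)**2 = (-731 + I*sqrt(39)/6)**2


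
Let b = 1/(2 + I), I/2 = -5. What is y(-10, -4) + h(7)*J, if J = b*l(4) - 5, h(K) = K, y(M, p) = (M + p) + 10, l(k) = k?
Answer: -85/2 ≈ -42.500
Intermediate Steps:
I = -10 (I = 2*(-5) = -10)
y(M, p) = 10 + M + p
b = -1/8 (b = 1/(2 - 10) = 1/(-8) = -1/8 ≈ -0.12500)
J = -11/2 (J = -1/8*4 - 5 = -1/2 - 5 = -11/2 ≈ -5.5000)
y(-10, -4) + h(7)*J = (10 - 10 - 4) + 7*(-11/2) = -4 - 77/2 = -85/2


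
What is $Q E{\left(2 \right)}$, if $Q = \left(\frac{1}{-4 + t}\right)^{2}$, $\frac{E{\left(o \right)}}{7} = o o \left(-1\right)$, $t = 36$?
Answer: $- \frac{7}{256} \approx -0.027344$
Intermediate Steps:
$E{\left(o \right)} = - 7 o^{2}$ ($E{\left(o \right)} = 7 o o \left(-1\right) = 7 o^{2} \left(-1\right) = 7 \left(- o^{2}\right) = - 7 o^{2}$)
$Q = \frac{1}{1024}$ ($Q = \left(\frac{1}{-4 + 36}\right)^{2} = \left(\frac{1}{32}\right)^{2} = \frac{1}{1024} \approx 0.00097656$)
$Q E{\left(2 \right)} = \frac{\left(-7\right) 2^{2}}{1024} = \frac{\left(-7\right) 4}{1024} = \frac{1}{1024} \left(-28\right) = - \frac{7}{256}$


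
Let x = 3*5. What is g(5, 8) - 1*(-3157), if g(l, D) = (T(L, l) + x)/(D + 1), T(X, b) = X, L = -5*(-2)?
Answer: 28438/9 ≈ 3159.8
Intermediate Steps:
L = 10
x = 15
g(l, D) = 25/(1 + D) (g(l, D) = (10 + 15)/(D + 1) = 25/(1 + D))
g(5, 8) - 1*(-3157) = 25/(1 + 8) - 1*(-3157) = 25/9 + 3157 = 28438/9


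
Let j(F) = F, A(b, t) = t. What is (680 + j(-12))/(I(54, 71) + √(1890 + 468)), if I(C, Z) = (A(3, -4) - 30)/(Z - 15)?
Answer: 317968/1848383 + 1571136*√262/1848383 ≈ 13.931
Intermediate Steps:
I(C, Z) = -34/(-15 + Z) (I(C, Z) = (-4 - 30)/(Z - 15) = -34/(-15 + Z))
(680 + j(-12))/(I(54, 71) + √(1890 + 468)) = (680 - 12)/(-34/(-15 + 71) + √(1890 + 468)) = 668/(-34/56 + √2358) = 668/(-34*1/56 + 3*√262) = 668/(-17/28 + 3*√262)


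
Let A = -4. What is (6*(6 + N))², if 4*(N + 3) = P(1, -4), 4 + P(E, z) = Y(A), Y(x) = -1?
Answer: 441/4 ≈ 110.25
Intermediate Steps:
P(E, z) = -5 (P(E, z) = -4 - 1 = -5)
N = -17/4 (N = -3 + (¼)*(-5) = -3 - 5/4 = -17/4 ≈ -4.2500)
(6*(6 + N))² = (6*(6 - 17/4))² = (6*(7/4))² = (21/2)² = 441/4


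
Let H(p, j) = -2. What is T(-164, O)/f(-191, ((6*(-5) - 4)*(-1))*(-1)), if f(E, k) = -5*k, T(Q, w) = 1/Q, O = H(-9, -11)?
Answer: -1/27880 ≈ -3.5868e-5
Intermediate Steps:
O = -2
T(-164, O)/f(-191, ((6*(-5) - 4)*(-1))*(-1)) = 1/((-164)*((-5*(6*(-5) - 4)*(-1)*(-1)))) = -(-1/(5*(-30 - 4)))/164 = -1/(164*((-5*(-34*(-1))*(-1)))) = -1/(164*((-170*(-1)))) = -1/(164*((-5*(-34)))) = -1/164/170 = -1/164*1/170 = -1/27880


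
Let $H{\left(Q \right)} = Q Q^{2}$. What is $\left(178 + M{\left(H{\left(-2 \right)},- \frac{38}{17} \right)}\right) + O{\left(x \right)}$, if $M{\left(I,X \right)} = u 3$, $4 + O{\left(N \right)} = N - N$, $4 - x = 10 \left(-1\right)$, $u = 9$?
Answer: $201$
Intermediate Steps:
$H{\left(Q \right)} = Q^{3}$
$x = 14$ ($x = 4 - 10 \left(-1\right) = 4 - -10 = 4 + 10 = 14$)
$O{\left(N \right)} = -4$ ($O{\left(N \right)} = -4 + \left(N - N\right) = -4 + 0 = -4$)
$M{\left(I,X \right)} = 27$ ($M{\left(I,X \right)} = 9 \cdot 3 = 27$)
$\left(178 + M{\left(H{\left(-2 \right)},- \frac{38}{17} \right)}\right) + O{\left(x \right)} = \left(178 + 27\right) - 4 = 205 - 4 = 201$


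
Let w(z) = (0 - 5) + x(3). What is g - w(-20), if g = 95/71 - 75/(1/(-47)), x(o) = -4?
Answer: 251009/71 ≈ 3535.3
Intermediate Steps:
w(z) = -9 (w(z) = (0 - 5) - 4 = -5 - 4 = -9)
g = 250370/71 (g = 95*(1/71) - 75/(-1/47) = 95/71 - 75*(-47) = 95/71 + 3525 = 250370/71 ≈ 3526.3)
g - w(-20) = 250370/71 - 1*(-9) = 250370/71 + 9 = 251009/71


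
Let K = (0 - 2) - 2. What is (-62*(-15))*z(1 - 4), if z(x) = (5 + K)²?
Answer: 930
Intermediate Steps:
K = -4 (K = -2 - 2 = -4)
z(x) = 1 (z(x) = (5 - 4)² = 1² = 1)
(-62*(-15))*z(1 - 4) = -62*(-15)*1 = 930*1 = 930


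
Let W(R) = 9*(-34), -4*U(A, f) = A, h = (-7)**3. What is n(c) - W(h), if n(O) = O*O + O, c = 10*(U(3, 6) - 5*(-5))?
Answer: 237419/4 ≈ 59355.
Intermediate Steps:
h = -343
U(A, f) = -A/4
W(R) = -306
c = 485/2 (c = 10*(-1/4*3 - 5*(-5)) = 10*(-3/4 + 25) = 10*(97/4) = 485/2 ≈ 242.50)
n(O) = O + O**2 (n(O) = O**2 + O = O + O**2)
n(c) - W(h) = 485*(1 + 485/2)/2 - 1*(-306) = (485/2)*(487/2) + 306 = 236195/4 + 306 = 237419/4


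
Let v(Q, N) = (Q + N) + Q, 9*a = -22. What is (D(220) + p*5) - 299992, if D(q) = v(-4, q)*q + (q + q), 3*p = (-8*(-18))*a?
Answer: -760496/3 ≈ -2.5350e+5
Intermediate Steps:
a = -22/9 (a = (⅑)*(-22) = -22/9 ≈ -2.4444)
p = -352/3 (p = (-8*(-18)*(-22/9))/3 = (144*(-22/9))/3 = (⅓)*(-352) = -352/3 ≈ -117.33)
v(Q, N) = N + 2*Q (v(Q, N) = (N + Q) + Q = N + 2*Q)
D(q) = 2*q + q*(-8 + q) (D(q) = (q + 2*(-4))*q + (q + q) = (q - 8)*q + 2*q = (-8 + q)*q + 2*q = q*(-8 + q) + 2*q = 2*q + q*(-8 + q))
(D(220) + p*5) - 299992 = (220*(-6 + 220) - 352/3*5) - 299992 = (220*214 - 1760/3) - 299992 = (47080 - 1760/3) - 299992 = 139480/3 - 299992 = -760496/3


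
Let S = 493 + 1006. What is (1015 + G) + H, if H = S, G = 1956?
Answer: 4470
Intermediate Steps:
S = 1499
H = 1499
(1015 + G) + H = (1015 + 1956) + 1499 = 2971 + 1499 = 4470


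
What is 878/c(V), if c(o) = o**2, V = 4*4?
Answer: 439/128 ≈ 3.4297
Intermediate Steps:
V = 16
878/c(V) = 878/(16**2) = 878/256 = 878*(1/256) = 439/128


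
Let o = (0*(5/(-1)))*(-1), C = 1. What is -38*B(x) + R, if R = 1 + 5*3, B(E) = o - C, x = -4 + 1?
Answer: 54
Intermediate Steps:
x = -3
o = 0 (o = (0*(5*(-1)))*(-1) = (0*(-5))*(-1) = 0*(-1) = 0)
B(E) = -1 (B(E) = 0 - 1*1 = 0 - 1 = -1)
R = 16 (R = 1 + 15 = 16)
-38*B(x) + R = -38*(-1) + 16 = 38 + 16 = 54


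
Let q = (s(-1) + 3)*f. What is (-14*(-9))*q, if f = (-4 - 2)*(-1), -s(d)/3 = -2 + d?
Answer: 9072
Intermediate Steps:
s(d) = 6 - 3*d (s(d) = -3*(-2 + d) = 6 - 3*d)
f = 6 (f = -6*(-1) = 6)
q = 72 (q = ((6 - 3*(-1)) + 3)*6 = ((6 + 3) + 3)*6 = (9 + 3)*6 = 12*6 = 72)
(-14*(-9))*q = -14*(-9)*72 = 126*72 = 9072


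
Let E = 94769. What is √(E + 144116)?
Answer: √238885 ≈ 488.76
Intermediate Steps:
√(E + 144116) = √(94769 + 144116) = √238885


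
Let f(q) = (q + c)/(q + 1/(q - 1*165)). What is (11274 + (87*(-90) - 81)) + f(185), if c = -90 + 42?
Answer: 12449203/3701 ≈ 3363.7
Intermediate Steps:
c = -48
f(q) = (-48 + q)/(q + 1/(-165 + q)) (f(q) = (q - 48)/(q + 1/(q - 1*165)) = (-48 + q)/(q + 1/(q - 165)) = (-48 + q)/(q + 1/(-165 + q)))
(11274 + (87*(-90) - 81)) + f(185) = (11274 + (87*(-90) - 81)) + (7920 + 185**2 - 213*185)/(1 + 185**2 - 165*185) = (11274 + (-7830 - 81)) + (7920 + 34225 - 39405)/(1 + 34225 - 30525) = (11274 - 7911) + 2740/3701 = 3363 + (1/3701)*2740 = 3363 + 2740/3701 = 12449203/3701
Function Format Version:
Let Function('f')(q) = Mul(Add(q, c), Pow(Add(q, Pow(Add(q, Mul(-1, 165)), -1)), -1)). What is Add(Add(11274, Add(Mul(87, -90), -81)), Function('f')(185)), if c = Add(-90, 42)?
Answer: Rational(12449203, 3701) ≈ 3363.7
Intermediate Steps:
c = -48
Function('f')(q) = Mul(Pow(Add(q, Pow(Add(-165, q), -1)), -1), Add(-48, q)) (Function('f')(q) = Mul(Add(q, -48), Pow(Add(q, Pow(Add(q, Mul(-1, 165)), -1)), -1)) = Mul(Add(-48, q), Pow(Add(q, Pow(Add(q, -165), -1)), -1)) = Mul(Add(-48, q), Pow(Add(q, Pow(Add(-165, q), -1)), -1)) = Mul(Pow(Add(q, Pow(Add(-165, q), -1)), -1), Add(-48, q)))
Add(Add(11274, Add(Mul(87, -90), -81)), Function('f')(185)) = Add(Add(11274, Add(Mul(87, -90), -81)), Mul(Pow(Add(1, Pow(185, 2), Mul(-165, 185)), -1), Add(7920, Pow(185, 2), Mul(-213, 185)))) = Add(Add(11274, Add(-7830, -81)), Mul(Pow(Add(1, 34225, -30525), -1), Add(7920, 34225, -39405))) = Add(Add(11274, -7911), Mul(Pow(3701, -1), 2740)) = Add(3363, Mul(Rational(1, 3701), 2740)) = Add(3363, Rational(2740, 3701)) = Rational(12449203, 3701)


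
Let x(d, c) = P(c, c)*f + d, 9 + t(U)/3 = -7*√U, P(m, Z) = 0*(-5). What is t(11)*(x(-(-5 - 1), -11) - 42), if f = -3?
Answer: 972 + 756*√11 ≈ 3479.4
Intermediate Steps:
P(m, Z) = 0
t(U) = -27 - 21*√U (t(U) = -27 + 3*(-7*√U) = -27 - 21*√U)
x(d, c) = d (x(d, c) = 0*(-3) + d = 0 + d = d)
t(11)*(x(-(-5 - 1), -11) - 42) = (-27 - 21*√11)*(-(-5 - 1) - 42) = (-27 - 21*√11)*(-1*(-6) - 42) = (-27 - 21*√11)*(6 - 42) = (-27 - 21*√11)*(-36) = 972 + 756*√11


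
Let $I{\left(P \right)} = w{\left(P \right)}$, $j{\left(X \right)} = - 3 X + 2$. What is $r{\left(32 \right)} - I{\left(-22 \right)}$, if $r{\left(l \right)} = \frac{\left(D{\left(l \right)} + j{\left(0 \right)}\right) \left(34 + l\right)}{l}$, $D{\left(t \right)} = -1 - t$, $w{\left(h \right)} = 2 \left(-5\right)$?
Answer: $- \frac{863}{16} \approx -53.938$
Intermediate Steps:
$w{\left(h \right)} = -10$
$j{\left(X \right)} = 2 - 3 X$
$I{\left(P \right)} = -10$
$r{\left(l \right)} = \frac{\left(1 - l\right) \left(34 + l\right)}{l}$ ($r{\left(l \right)} = \frac{\left(\left(-1 - l\right) + \left(2 - 0\right)\right) \left(34 + l\right)}{l} = \frac{\left(\left(-1 - l\right) + \left(2 + 0\right)\right) \left(34 + l\right)}{l} = \frac{\left(\left(-1 - l\right) + 2\right) \left(34 + l\right)}{l} = \frac{\left(1 - l\right) \left(34 + l\right)}{l}$)
$r{\left(32 \right)} - I{\left(-22 \right)} = \left(-33 - 32 + \frac{34}{32}\right) - -10 = \left(-33 - 32 + 34 \cdot \frac{1}{32}\right) + 10 = \left(-33 - 32 + \frac{17}{16}\right) + 10 = - \frac{1023}{16} + 10 = - \frac{863}{16}$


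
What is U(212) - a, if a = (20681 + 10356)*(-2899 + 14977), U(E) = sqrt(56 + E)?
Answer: -374864886 + 2*sqrt(67) ≈ -3.7486e+8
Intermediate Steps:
a = 374864886 (a = 31037*12078 = 374864886)
U(212) - a = sqrt(56 + 212) - 1*374864886 = sqrt(268) - 374864886 = 2*sqrt(67) - 374864886 = -374864886 + 2*sqrt(67)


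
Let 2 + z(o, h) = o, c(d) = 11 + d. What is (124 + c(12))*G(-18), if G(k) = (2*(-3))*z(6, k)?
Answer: -3528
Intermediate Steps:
z(o, h) = -2 + o
G(k) = -24 (G(k) = (2*(-3))*(-2 + 6) = -6*4 = -24)
(124 + c(12))*G(-18) = (124 + (11 + 12))*(-24) = (124 + 23)*(-24) = 147*(-24) = -3528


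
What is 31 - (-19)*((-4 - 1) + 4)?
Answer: 12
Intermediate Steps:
31 - (-19)*((-4 - 1) + 4) = 31 - (-19)*(-5 + 4) = 31 - (-19)*(-1) = 31 - 19*1 = 31 - 19 = 12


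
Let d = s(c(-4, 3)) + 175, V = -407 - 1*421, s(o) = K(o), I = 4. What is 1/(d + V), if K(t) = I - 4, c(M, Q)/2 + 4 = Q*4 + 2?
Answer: -1/653 ≈ -0.0015314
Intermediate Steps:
c(M, Q) = -4 + 8*Q (c(M, Q) = -8 + 2*(Q*4 + 2) = -8 + 2*(4*Q + 2) = -8 + 2*(2 + 4*Q) = -8 + (4 + 8*Q) = -4 + 8*Q)
K(t) = 0 (K(t) = 4 - 4 = 0)
s(o) = 0
V = -828 (V = -407 - 421 = -828)
d = 175 (d = 0 + 175 = 175)
1/(d + V) = 1/(175 - 828) = 1/(-653) = -1/653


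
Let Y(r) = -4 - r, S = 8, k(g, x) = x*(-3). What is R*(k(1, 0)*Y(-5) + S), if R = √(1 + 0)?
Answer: 8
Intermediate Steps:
k(g, x) = -3*x
R = 1 (R = √1 = 1)
R*(k(1, 0)*Y(-5) + S) = 1*((-3*0)*(-4 - 1*(-5)) + 8) = 1*(0*(-4 + 5) + 8) = 1*(0*1 + 8) = 1*(0 + 8) = 1*8 = 8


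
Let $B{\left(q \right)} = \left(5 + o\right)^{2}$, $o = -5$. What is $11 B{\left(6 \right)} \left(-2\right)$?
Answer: $0$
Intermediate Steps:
$B{\left(q \right)} = 0$ ($B{\left(q \right)} = \left(5 - 5\right)^{2} = 0^{2} = 0$)
$11 B{\left(6 \right)} \left(-2\right) = 11 \cdot 0 \left(-2\right) = 0 \left(-2\right) = 0$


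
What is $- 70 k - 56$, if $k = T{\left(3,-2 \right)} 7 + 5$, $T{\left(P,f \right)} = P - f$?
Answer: $-2856$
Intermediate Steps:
$k = 40$ ($k = \left(3 - -2\right) 7 + 5 = \left(3 + 2\right) 7 + 5 = 5 \cdot 7 + 5 = 35 + 5 = 40$)
$- 70 k - 56 = \left(-70\right) 40 - 56 = -2800 - 56 = -2856$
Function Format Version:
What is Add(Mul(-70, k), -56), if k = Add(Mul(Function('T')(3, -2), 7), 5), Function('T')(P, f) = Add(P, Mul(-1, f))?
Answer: -2856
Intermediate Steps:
k = 40 (k = Add(Mul(Add(3, Mul(-1, -2)), 7), 5) = Add(Mul(Add(3, 2), 7), 5) = Add(Mul(5, 7), 5) = Add(35, 5) = 40)
Add(Mul(-70, k), -56) = Add(Mul(-70, 40), -56) = Add(-2800, -56) = -2856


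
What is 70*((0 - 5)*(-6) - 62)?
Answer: -2240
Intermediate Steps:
70*((0 - 5)*(-6) - 62) = 70*(-5*(-6) - 62) = 70*(30 - 62) = 70*(-32) = -2240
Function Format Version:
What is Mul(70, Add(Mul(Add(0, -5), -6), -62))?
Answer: -2240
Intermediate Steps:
Mul(70, Add(Mul(Add(0, -5), -6), -62)) = Mul(70, Add(Mul(-5, -6), -62)) = Mul(70, Add(30, -62)) = Mul(70, -32) = -2240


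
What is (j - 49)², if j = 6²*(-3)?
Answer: 24649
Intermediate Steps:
j = -108 (j = 36*(-3) = -108)
(j - 49)² = (-108 - 49)² = (-157)² = 24649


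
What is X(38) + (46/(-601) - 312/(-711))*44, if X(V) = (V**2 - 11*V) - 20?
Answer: 145562110/142437 ≈ 1021.9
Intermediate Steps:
X(V) = -20 + V**2 - 11*V
X(38) + (46/(-601) - 312/(-711))*44 = (-20 + 38**2 - 11*38) + (46/(-601) - 312/(-711))*44 = (-20 + 1444 - 418) + (46*(-1/601) - 312*(-1/711))*44 = 1006 + (-46/601 + 104/237)*44 = 1006 + (51602/142437)*44 = 1006 + 2270488/142437 = 145562110/142437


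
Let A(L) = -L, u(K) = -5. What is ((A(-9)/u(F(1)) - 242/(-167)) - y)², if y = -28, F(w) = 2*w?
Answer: 533009569/697225 ≈ 764.47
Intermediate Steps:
((A(-9)/u(F(1)) - 242/(-167)) - y)² = ((-1*(-9)/(-5) - 242/(-167)) - 1*(-28))² = ((9*(-⅕) - 242*(-1/167)) + 28)² = ((-9/5 + 242/167) + 28)² = (-293/835 + 28)² = (23087/835)² = 533009569/697225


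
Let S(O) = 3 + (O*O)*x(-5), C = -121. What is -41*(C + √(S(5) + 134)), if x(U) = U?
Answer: 4961 - 82*√3 ≈ 4819.0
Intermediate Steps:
S(O) = 3 - 5*O² (S(O) = 3 + (O*O)*(-5) = 3 + O²*(-5) = 3 - 5*O²)
-41*(C + √(S(5) + 134)) = -41*(-121 + √((3 - 5*5²) + 134)) = -41*(-121 + √((3 - 5*25) + 134)) = -41*(-121 + √((3 - 125) + 134)) = -41*(-121 + √(-122 + 134)) = -41*(-121 + √12) = -41*(-121 + 2*√3) = 4961 - 82*√3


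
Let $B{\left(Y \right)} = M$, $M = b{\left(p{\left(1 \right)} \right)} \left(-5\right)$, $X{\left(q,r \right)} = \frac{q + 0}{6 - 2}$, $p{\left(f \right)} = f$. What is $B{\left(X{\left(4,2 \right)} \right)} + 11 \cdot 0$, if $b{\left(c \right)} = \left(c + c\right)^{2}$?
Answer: $-20$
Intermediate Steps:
$b{\left(c \right)} = 4 c^{2}$ ($b{\left(c \right)} = \left(2 c\right)^{2} = 4 c^{2}$)
$X{\left(q,r \right)} = \frac{q}{4}$
$M = -20$ ($M = 4 \cdot 1^{2} \left(-5\right) = 4 \cdot 1 \left(-5\right) = 4 \left(-5\right) = -20$)
$B{\left(Y \right)} = -20$
$B{\left(X{\left(4,2 \right)} \right)} + 11 \cdot 0 = -20 + 11 \cdot 0 = -20 + 0 = -20$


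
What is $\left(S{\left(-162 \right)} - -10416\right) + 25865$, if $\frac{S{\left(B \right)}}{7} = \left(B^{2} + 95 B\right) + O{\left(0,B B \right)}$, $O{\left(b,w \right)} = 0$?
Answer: $112259$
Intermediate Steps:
$S{\left(B \right)} = 7 B^{2} + 665 B$ ($S{\left(B \right)} = 7 \left(\left(B^{2} + 95 B\right) + 0\right) = 7 \left(B^{2} + 95 B\right) = 7 B^{2} + 665 B$)
$\left(S{\left(-162 \right)} - -10416\right) + 25865 = \left(7 \left(-162\right) \left(95 - 162\right) - -10416\right) + 25865 = \left(7 \left(-162\right) \left(-67\right) + 10416\right) + 25865 = \left(75978 + 10416\right) + 25865 = 86394 + 25865 = 112259$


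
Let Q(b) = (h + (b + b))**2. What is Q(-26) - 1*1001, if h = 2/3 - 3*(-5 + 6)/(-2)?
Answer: 53365/36 ≈ 1482.4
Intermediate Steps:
h = 13/6 (h = 2*(1/3) - 3*1*(-1/2) = 2/3 - 3*(-1/2) = 2/3 + 3/2 = 13/6 ≈ 2.1667)
Q(b) = (13/6 + 2*b)**2 (Q(b) = (13/6 + (b + b))**2 = (13/6 + 2*b)**2)
Q(-26) - 1*1001 = (13 + 12*(-26))**2/36 - 1*1001 = (13 - 312)**2/36 - 1001 = (1/36)*(-299)**2 - 1001 = (1/36)*89401 - 1001 = 89401/36 - 1001 = 53365/36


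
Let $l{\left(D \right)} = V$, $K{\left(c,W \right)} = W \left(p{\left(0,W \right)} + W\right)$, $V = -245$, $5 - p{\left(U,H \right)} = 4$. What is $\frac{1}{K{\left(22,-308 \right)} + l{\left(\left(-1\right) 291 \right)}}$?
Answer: $\frac{1}{94311} \approx 1.0603 \cdot 10^{-5}$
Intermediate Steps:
$p{\left(U,H \right)} = 1$ ($p{\left(U,H \right)} = 5 - 4 = 1$)
$K{\left(c,W \right)} = W \left(1 + W\right)$
$l{\left(D \right)} = -245$
$\frac{1}{K{\left(22,-308 \right)} + l{\left(\left(-1\right) 291 \right)}} = \frac{1}{- 308 \left(1 - 308\right) - 245} = \frac{1}{\left(-308\right) \left(-307\right) - 245} = \frac{1}{94556 - 245} = \frac{1}{94311}$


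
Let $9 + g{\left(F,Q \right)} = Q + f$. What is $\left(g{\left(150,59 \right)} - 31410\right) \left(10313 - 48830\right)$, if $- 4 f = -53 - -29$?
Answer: $1207662018$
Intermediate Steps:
$f = 6$ ($f = - \frac{-53 - -29}{4} = - \frac{-53 + 29}{4} = \left(- \frac{1}{4}\right) \left(-24\right) = 6$)
$g{\left(F,Q \right)} = -3 + Q$ ($g{\left(F,Q \right)} = -9 + \left(Q + 6\right) = -9 + \left(6 + Q\right) = -3 + Q$)
$\left(g{\left(150,59 \right)} - 31410\right) \left(10313 - 48830\right) = \left(\left(-3 + 59\right) - 31410\right) \left(10313 - 48830\right) = \left(56 - 31410\right) \left(-38517\right) = \left(-31354\right) \left(-38517\right) = 1207662018$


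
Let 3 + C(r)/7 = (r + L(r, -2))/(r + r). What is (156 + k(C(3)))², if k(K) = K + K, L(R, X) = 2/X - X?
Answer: 136900/9 ≈ 15211.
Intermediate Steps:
L(R, X) = -X + 2/X
C(r) = -21 + 7*(1 + r)/(2*r) (C(r) = -21 + 7*((r + (-1*(-2) + 2/(-2)))/(r + r)) = -21 + 7*((r + (2 + 2*(-½)))/((2*r))) = -21 + 7*((r + (2 - 1))*(1/(2*r))) = -21 + 7*((r + 1)*(1/(2*r))) = -21 + 7*((1 + r)*(1/(2*r))) = -21 + 7*((1 + r)/(2*r)) = -21 + 7*(1 + r)/(2*r))
k(K) = 2*K
(156 + k(C(3)))² = (156 + 2*((7/2)*(1 - 5*3)/3))² = (156 + 2*((7/2)*(⅓)*(1 - 15)))² = (156 + 2*((7/2)*(⅓)*(-14)))² = (156 + 2*(-49/3))² = (156 - 98/3)² = (370/3)² = 136900/9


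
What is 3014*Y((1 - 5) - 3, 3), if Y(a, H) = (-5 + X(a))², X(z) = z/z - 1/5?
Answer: 1329174/25 ≈ 53167.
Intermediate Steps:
X(z) = ⅘ (X(z) = 1 - 1*⅕ = 1 - ⅕ = ⅘)
Y(a, H) = 441/25 (Y(a, H) = (-5 + ⅘)² = (-21/5)² = 441/25)
3014*Y((1 - 5) - 3, 3) = 3014*(441/25) = 1329174/25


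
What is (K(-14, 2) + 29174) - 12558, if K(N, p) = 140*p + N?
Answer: 16882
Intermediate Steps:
K(N, p) = N + 140*p
(K(-14, 2) + 29174) - 12558 = ((-14 + 140*2) + 29174) - 12558 = ((-14 + 280) + 29174) - 12558 = (266 + 29174) - 12558 = 29440 - 12558 = 16882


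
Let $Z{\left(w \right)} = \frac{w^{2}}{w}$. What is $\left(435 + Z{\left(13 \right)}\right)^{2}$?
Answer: $200704$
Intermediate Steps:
$Z{\left(w \right)} = w$
$\left(435 + Z{\left(13 \right)}\right)^{2} = \left(435 + 13\right)^{2} = 448^{2} = 200704$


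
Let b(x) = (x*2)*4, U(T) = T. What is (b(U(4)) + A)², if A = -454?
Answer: 178084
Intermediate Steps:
b(x) = 8*x (b(x) = (2*x)*4 = 8*x)
(b(U(4)) + A)² = (8*4 - 454)² = (32 - 454)² = (-422)² = 178084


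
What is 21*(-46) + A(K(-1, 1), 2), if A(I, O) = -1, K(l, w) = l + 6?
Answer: -967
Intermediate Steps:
K(l, w) = 6 + l
21*(-46) + A(K(-1, 1), 2) = 21*(-46) - 1 = -966 - 1 = -967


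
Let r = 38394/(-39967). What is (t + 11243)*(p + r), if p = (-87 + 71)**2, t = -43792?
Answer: -331777099742/39967 ≈ -8.3013e+6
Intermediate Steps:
r = -38394/39967 (r = 38394*(-1/39967) = -38394/39967 ≈ -0.96064)
p = 256 (p = (-16)**2 = 256)
(t + 11243)*(p + r) = (-43792 + 11243)*(256 - 38394/39967) = -32549*10193158/39967 = -331777099742/39967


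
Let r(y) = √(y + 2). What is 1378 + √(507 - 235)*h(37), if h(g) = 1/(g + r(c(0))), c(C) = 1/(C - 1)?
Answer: 1378 + 2*√17/19 ≈ 1378.4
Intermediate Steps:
c(C) = 1/(-1 + C)
r(y) = √(2 + y)
h(g) = 1/(1 + g) (h(g) = 1/(g + √(2 + 1/(-1 + 0))) = 1/(g + √(2 + 1/(-1))) = 1/(g + √(2 - 1)) = 1/(g + √1) = 1/(g + 1) = 1/(1 + g))
1378 + √(507 - 235)*h(37) = 1378 + √(507 - 235)/(1 + 37) = 1378 + √272/38 = 1378 + (4*√17)*(1/38) = 1378 + 2*√17/19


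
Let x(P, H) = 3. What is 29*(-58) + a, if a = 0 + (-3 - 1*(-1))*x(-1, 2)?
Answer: -1688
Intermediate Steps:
a = -6 (a = 0 + (-3 - 1*(-1))*3 = 0 + (-3 + 1)*3 = 0 - 2*3 = 0 - 6 = -6)
29*(-58) + a = 29*(-58) - 6 = -1682 - 6 = -1688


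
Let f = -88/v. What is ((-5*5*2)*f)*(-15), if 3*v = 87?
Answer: -66000/29 ≈ -2275.9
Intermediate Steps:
v = 29 (v = (⅓)*87 = 29)
f = -88/29 ≈ -3.0345
((-5*5*2)*f)*(-15) = ((-5*5*2)*(-88/29))*(-15) = (-25*2*(-88/29))*(-15) = -50*(-88/29)*(-15) = (4400/29)*(-15) = -66000/29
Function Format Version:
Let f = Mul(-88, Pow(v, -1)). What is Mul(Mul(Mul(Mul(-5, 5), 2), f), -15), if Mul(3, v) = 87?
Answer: Rational(-66000, 29) ≈ -2275.9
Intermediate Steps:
v = 29 (v = Mul(Rational(1, 3), 87) = 29)
f = Rational(-88, 29) (f = Mul(-88, Pow(29, -1)) = Mul(-88, Rational(1, 29)) = Rational(-88, 29) ≈ -3.0345)
Mul(Mul(Mul(Mul(-5, 5), 2), f), -15) = Mul(Mul(Mul(Mul(-5, 5), 2), Rational(-88, 29)), -15) = Mul(Mul(Mul(-25, 2), Rational(-88, 29)), -15) = Mul(Mul(-50, Rational(-88, 29)), -15) = Mul(Rational(4400, 29), -15) = Rational(-66000, 29)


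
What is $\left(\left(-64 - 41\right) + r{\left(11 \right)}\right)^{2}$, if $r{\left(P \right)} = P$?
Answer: $8836$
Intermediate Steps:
$\left(\left(-64 - 41\right) + r{\left(11 \right)}\right)^{2} = \left(\left(-64 - 41\right) + 11\right)^{2} = \left(-105 + 11\right)^{2} = \left(-94\right)^{2} = 8836$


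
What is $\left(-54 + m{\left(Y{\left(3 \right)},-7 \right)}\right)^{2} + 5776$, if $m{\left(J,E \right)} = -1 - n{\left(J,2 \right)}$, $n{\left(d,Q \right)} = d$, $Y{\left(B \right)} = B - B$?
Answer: $8801$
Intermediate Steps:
$Y{\left(B \right)} = 0$
$m{\left(J,E \right)} = -1 - J$
$\left(-54 + m{\left(Y{\left(3 \right)},-7 \right)}\right)^{2} + 5776 = \left(-54 - 1\right)^{2} + 5776 = \left(-55\right)^{2} + 5776 = 3025 + 5776 = 8801$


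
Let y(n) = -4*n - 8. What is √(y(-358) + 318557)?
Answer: √319981 ≈ 565.67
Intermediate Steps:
y(n) = -8 - 4*n
√(y(-358) + 318557) = √((-8 - 4*(-358)) + 318557) = √((-8 + 1432) + 318557) = √(1424 + 318557) = √319981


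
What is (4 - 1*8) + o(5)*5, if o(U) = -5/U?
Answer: -9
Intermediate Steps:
(4 - 1*8) + o(5)*5 = (4 - 1*8) - 5/5*5 = (4 - 8) - 5*⅕*5 = -4 - 1*5 = -4 - 5 = -9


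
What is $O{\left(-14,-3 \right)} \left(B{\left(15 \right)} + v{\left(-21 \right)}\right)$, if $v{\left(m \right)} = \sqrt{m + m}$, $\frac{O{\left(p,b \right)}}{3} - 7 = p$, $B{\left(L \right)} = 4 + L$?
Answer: $-399 - 21 i \sqrt{42} \approx -399.0 - 136.1 i$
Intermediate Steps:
$O{\left(p,b \right)} = 21 + 3 p$
$v{\left(m \right)} = \sqrt{2} \sqrt{m}$ ($v{\left(m \right)} = \sqrt{2 m} = \sqrt{2} \sqrt{m}$)
$O{\left(-14,-3 \right)} \left(B{\left(15 \right)} + v{\left(-21 \right)}\right) = \left(21 + 3 \left(-14\right)\right) \left(\left(4 + 15\right) + \sqrt{2} \sqrt{-21}\right) = \left(21 - 42\right) \left(19 + \sqrt{2} i \sqrt{21}\right) = - 21 \left(19 + i \sqrt{42}\right) = -399 - 21 i \sqrt{42}$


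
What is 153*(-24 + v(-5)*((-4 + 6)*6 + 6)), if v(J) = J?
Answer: -17442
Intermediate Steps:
153*(-24 + v(-5)*((-4 + 6)*6 + 6)) = 153*(-24 - 5*((-4 + 6)*6 + 6)) = 153*(-24 - 5*(2*6 + 6)) = 153*(-24 - 5*(12 + 6)) = 153*(-24 - 5*18) = 153*(-24 - 90) = 153*(-114) = -17442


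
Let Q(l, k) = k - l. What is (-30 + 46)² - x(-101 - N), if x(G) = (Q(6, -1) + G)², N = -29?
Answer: -5985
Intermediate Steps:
x(G) = (-7 + G)² (x(G) = ((-1 - 1*6) + G)² = ((-1 - 6) + G)² = (-7 + G)²)
(-30 + 46)² - x(-101 - N) = (-30 + 46)² - (-7 + (-101 - 1*(-29)))² = 16² - (-7 + (-101 + 29))² = 256 - (-7 - 72)² = 256 - 1*(-79)² = 256 - 1*6241 = 256 - 6241 = -5985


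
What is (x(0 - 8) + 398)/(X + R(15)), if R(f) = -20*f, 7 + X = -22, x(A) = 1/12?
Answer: -4777/3948 ≈ -1.2100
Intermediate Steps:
x(A) = 1/12
X = -29 (X = -7 - 22 = -29)
(x(0 - 8) + 398)/(X + R(15)) = (1/12 + 398)/(-29 - 20*15) = 4777/(12*(-29 - 300)) = (4777/12)/(-329) = (4777/12)*(-1/329) = -4777/3948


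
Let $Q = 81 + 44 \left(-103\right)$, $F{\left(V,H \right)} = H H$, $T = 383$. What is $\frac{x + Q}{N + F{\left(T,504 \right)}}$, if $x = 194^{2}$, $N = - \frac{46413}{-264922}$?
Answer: $\frac{1758287314}{13458894633} \approx 0.13064$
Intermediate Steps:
$F{\left(V,H \right)} = H^{2}$
$N = \frac{46413}{264922}$ ($N = \left(-46413\right) \left(- \frac{1}{264922}\right) = \frac{46413}{264922} \approx 0.17519$)
$x = 37636$
$Q = -4451$ ($Q = 81 - 4532 = -4451$)
$\frac{x + Q}{N + F{\left(T,504 \right)}} = \frac{37636 - 4451}{\frac{46413}{264922} + 504^{2}} = \frac{33185}{\frac{46413}{264922} + 254016} = \frac{33185}{\frac{67294473165}{264922}} = 33185 \cdot \frac{264922}{67294473165} = \frac{1758287314}{13458894633}$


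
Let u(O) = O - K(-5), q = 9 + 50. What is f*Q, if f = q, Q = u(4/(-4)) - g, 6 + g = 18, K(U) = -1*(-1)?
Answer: -826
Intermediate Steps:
K(U) = 1
g = 12 (g = -6 + 18 = 12)
q = 59
u(O) = -1 + O (u(O) = O - 1*1 = O - 1 = -1 + O)
Q = -14 (Q = (-1 + 4/(-4)) - 1*12 = (-1 + 4*(-¼)) - 12 = (-1 - 1) - 12 = -2 - 12 = -14)
f = 59
f*Q = 59*(-14) = -826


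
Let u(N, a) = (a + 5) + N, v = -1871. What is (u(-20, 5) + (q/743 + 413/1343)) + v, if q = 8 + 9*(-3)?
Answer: -1876672627/997849 ≈ -1880.7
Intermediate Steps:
u(N, a) = 5 + N + a (u(N, a) = (5 + a) + N = 5 + N + a)
q = -19 (q = 8 - 27 = -19)
(u(-20, 5) + (q/743 + 413/1343)) + v = ((5 - 20 + 5) + (-19/743 + 413/1343)) - 1871 = (-10 + (-19*1/743 + 413*(1/1343))) - 1871 = (-10 + (-19/743 + 413/1343)) - 1871 = (-10 + 281342/997849) - 1871 = -9697148/997849 - 1871 = -1876672627/997849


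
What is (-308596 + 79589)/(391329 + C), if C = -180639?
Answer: -229007/210690 ≈ -1.0869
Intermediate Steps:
(-308596 + 79589)/(391329 + C) = (-308596 + 79589)/(391329 - 180639) = -229007/210690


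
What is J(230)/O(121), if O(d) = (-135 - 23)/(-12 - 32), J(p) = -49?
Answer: -1078/79 ≈ -13.646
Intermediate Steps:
O(d) = 79/22 (O(d) = -158/(-44) = -158*(-1/44) = 79/22)
J(230)/O(121) = -49/79/22 = -49*22/79 = -1078/79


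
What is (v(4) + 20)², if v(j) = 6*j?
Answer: 1936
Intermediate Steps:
(v(4) + 20)² = (6*4 + 20)² = (24 + 20)² = 44² = 1936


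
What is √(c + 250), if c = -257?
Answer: I*√7 ≈ 2.6458*I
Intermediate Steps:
√(c + 250) = √(-257 + 250) = √(-7) = I*√7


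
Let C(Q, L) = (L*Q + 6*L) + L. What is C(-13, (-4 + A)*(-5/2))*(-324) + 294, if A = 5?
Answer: -4566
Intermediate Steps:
C(Q, L) = 7*L + L*Q (C(Q, L) = (6*L + L*Q) + L = 7*L + L*Q)
C(-13, (-4 + A)*(-5/2))*(-324) + 294 = (((-4 + 5)*(-5/2))*(7 - 13))*(-324) + 294 = ((1*(-5*½))*(-6))*(-324) + 294 = ((1*(-5/2))*(-6))*(-324) + 294 = -5/2*(-6)*(-324) + 294 = 15*(-324) + 294 = -4860 + 294 = -4566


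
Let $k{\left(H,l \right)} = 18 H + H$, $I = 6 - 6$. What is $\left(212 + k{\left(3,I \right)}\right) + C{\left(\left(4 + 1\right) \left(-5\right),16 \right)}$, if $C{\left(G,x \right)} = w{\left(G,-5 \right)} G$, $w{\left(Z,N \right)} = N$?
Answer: $394$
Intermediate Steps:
$I = 0$
$k{\left(H,l \right)} = 19 H$
$C{\left(G,x \right)} = - 5 G$
$\left(212 + k{\left(3,I \right)}\right) + C{\left(\left(4 + 1\right) \left(-5\right),16 \right)} = \left(212 + 19 \cdot 3\right) - 5 \left(4 + 1\right) \left(-5\right) = \left(212 + 57\right) - 5 \cdot 5 \left(-5\right) = 269 - -125 = 269 + 125 = 394$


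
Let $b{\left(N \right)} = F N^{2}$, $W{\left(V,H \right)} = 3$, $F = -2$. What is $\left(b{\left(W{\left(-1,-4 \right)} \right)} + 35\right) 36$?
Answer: $612$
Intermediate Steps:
$b{\left(N \right)} = - 2 N^{2}$
$\left(b{\left(W{\left(-1,-4 \right)} \right)} + 35\right) 36 = \left(- 2 \cdot 3^{2} + 35\right) 36 = \left(\left(-2\right) 9 + 35\right) 36 = \left(-18 + 35\right) 36 = 17 \cdot 36 = 612$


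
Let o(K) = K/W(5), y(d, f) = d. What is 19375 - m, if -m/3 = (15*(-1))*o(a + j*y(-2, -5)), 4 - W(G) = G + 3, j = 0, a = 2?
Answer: 38795/2 ≈ 19398.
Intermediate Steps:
W(G) = 1 - G (W(G) = 4 - (G + 3) = 4 - (3 + G) = 4 + (-3 - G) = 1 - G)
o(K) = -K/4 (o(K) = K/(1 - 1*5) = K/(1 - 5) = K/(-4) = K*(-¼) = -K/4)
m = -45/2 (m = -3*15*(-1)*(-(2 + 0*(-2))/4) = -(-45)*(-(2 + 0)/4) = -(-45)*(-¼*2) = -(-45)*(-1)/2 = -3*15/2 = -45/2 ≈ -22.500)
19375 - m = 19375 - 1*(-45/2) = 19375 + 45/2 = 38795/2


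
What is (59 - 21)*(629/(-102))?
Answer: -703/3 ≈ -234.33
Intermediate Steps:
(59 - 21)*(629/(-102)) = 38*(629*(-1/102)) = 38*(-37/6) = -703/3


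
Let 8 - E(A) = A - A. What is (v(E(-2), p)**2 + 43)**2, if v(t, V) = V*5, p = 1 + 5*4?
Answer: 122500624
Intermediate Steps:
E(A) = 8 (E(A) = 8 - (A - A) = 8 - 1*0 = 8 + 0 = 8)
p = 21 (p = 1 + 20 = 21)
v(t, V) = 5*V
(v(E(-2), p)**2 + 43)**2 = ((5*21)**2 + 43)**2 = (105**2 + 43)**2 = (11025 + 43)**2 = 11068**2 = 122500624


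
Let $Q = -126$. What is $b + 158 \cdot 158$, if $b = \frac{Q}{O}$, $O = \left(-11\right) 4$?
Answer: $\frac{549271}{22} \approx 24967.0$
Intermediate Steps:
$O = -44$
$b = \frac{63}{22}$ ($b = - \frac{126}{-44} = \left(-126\right) \left(- \frac{1}{44}\right) = \frac{63}{22} \approx 2.8636$)
$b + 158 \cdot 158 = \frac{63}{22} + 158 \cdot 158 = \frac{63}{22} + 24964 = \frac{549271}{22}$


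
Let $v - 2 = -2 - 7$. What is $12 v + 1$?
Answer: $-83$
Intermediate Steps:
$v = -7$ ($v = 2 - 9 = -7$)
$12 v + 1 = 12 \left(-7\right) + 1 = -84 + 1 = -83$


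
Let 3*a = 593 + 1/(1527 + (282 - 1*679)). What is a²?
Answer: 449021948281/11492100 ≈ 39072.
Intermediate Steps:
a = 670091/3390 (a = (593 + 1/(1527 + (282 - 1*679)))/3 = (593 + 1/(1527 + (282 - 679)))/3 = (593 + 1/(1527 - 397))/3 = (593 + 1/1130)/3 = (⅓)*(670091/1130) = 670091/3390 ≈ 197.67)
a² = (670091/3390)² = 449021948281/11492100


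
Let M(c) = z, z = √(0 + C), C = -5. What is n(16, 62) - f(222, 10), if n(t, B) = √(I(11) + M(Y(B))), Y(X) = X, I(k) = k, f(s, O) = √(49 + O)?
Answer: √(11 + I*√5) - √59 ≈ -4.3476 + 0.33539*I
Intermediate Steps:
z = I*√5 (z = √(0 - 5) = √(-5) = I*√5 ≈ 2.2361*I)
M(c) = I*√5
n(t, B) = √(11 + I*√5)
n(16, 62) - f(222, 10) = √(11 + I*√5) - √(49 + 10) = √(11 + I*√5) - √59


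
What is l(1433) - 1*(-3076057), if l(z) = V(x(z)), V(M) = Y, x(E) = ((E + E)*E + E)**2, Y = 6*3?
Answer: 3076075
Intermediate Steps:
Y = 18
x(E) = (E + 2*E**2)**2 (x(E) = ((2*E)*E + E)**2 = (2*E**2 + E)**2 = (E + 2*E**2)**2)
V(M) = 18
l(z) = 18
l(1433) - 1*(-3076057) = 18 - 1*(-3076057) = 18 + 3076057 = 3076075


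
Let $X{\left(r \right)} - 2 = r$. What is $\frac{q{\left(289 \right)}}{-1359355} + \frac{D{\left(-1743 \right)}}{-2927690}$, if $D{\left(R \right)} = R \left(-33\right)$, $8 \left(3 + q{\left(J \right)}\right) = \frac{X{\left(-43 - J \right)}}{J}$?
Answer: $- \frac{1807510948509}{92012283323644} \approx -0.019644$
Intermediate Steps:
$X{\left(r \right)} = 2 + r$
$q{\left(J \right)} = -3 + \frac{-41 - J}{8 J}$ ($q{\left(J \right)} = -3 + \frac{\left(2 - \left(43 + J\right)\right) \frac{1}{J}}{8} = -3 + \frac{\left(-41 - J\right) \frac{1}{J}}{8} = -3 + \frac{\frac{1}{J} \left(-41 - J\right)}{8} = -3 + \frac{-41 - J}{8 J}$)
$D{\left(R \right)} = - 33 R$
$\frac{q{\left(289 \right)}}{-1359355} + \frac{D{\left(-1743 \right)}}{-2927690} = \frac{\frac{1}{8} \cdot \frac{1}{289} \left(-41 - 7225\right)}{-1359355} + \frac{\left(-33\right) \left(-1743\right)}{-2927690} = \frac{1}{8} \cdot \frac{1}{289} \left(-41 - 7225\right) \left(- \frac{1}{1359355}\right) + 57519 \left(- \frac{1}{2927690}\right) = \frac{1}{8} \cdot \frac{1}{289} \left(-7266\right) \left(- \frac{1}{1359355}\right) - \frac{57519}{2927690} = \left(- \frac{3633}{1156}\right) \left(- \frac{1}{1359355}\right) - \frac{57519}{2927690} = \frac{3633}{1571414380} - \frac{57519}{2927690} = - \frac{1807510948509}{92012283323644}$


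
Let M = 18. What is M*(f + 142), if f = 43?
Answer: 3330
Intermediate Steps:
M*(f + 142) = 18*(43 + 142) = 18*185 = 3330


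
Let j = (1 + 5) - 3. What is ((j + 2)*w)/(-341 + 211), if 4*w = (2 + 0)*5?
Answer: -5/52 ≈ -0.096154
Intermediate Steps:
j = 3 (j = 6 - 3 = 3)
w = 5/2 (w = ((2 + 0)*5)/4 = (2*5)/4 = (¼)*10 = 5/2 ≈ 2.5000)
((j + 2)*w)/(-341 + 211) = ((3 + 2)*(5/2))/(-341 + 211) = (5*(5/2))/(-130) = -1/130*25/2 = -5/52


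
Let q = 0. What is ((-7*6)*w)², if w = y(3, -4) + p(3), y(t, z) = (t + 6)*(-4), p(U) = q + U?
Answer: 1920996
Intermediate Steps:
p(U) = U (p(U) = 0 + U = U)
y(t, z) = -24 - 4*t (y(t, z) = (6 + t)*(-4) = -24 - 4*t)
w = -33 (w = (-24 - 4*3) + 3 = (-24 - 12) + 3 = -36 + 3 = -33)
((-7*6)*w)² = (-7*6*(-33))² = (-42*(-33))² = 1386² = 1920996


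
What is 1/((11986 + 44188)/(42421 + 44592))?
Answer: 87013/56174 ≈ 1.5490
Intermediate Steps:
1/((11986 + 44188)/(42421 + 44592)) = 1/(56174/87013) = 87013/56174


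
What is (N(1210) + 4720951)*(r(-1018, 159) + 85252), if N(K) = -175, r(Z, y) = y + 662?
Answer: 406331352648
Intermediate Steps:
r(Z, y) = 662 + y
(N(1210) + 4720951)*(r(-1018, 159) + 85252) = (-175 + 4720951)*((662 + 159) + 85252) = 4720776*(821 + 85252) = 4720776*86073 = 406331352648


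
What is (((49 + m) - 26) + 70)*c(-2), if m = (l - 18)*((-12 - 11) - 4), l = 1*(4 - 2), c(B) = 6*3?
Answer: 9450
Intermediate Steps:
c(B) = 18
l = 2 (l = 1*2 = 2)
m = 432 (m = (2 - 18)*((-12 - 11) - 4) = -16*(-23 - 4) = -16*(-27) = 432)
(((49 + m) - 26) + 70)*c(-2) = (((49 + 432) - 26) + 70)*18 = ((481 - 26) + 70)*18 = (455 + 70)*18 = 525*18 = 9450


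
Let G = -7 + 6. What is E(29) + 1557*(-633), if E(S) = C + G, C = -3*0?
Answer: -985582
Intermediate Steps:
G = -1
C = 0
E(S) = -1 (E(S) = 0 - 1 = -1)
E(29) + 1557*(-633) = -1 + 1557*(-633) = -1 - 985581 = -985582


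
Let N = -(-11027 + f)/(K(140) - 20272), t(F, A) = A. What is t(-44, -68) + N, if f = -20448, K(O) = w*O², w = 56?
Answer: -73226829/1077328 ≈ -67.971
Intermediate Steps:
K(O) = 56*O²
N = 31475/1077328 (N = -(-11027 - 20448)/(56*140² - 20272) = -(-31475)/(56*19600 - 20272) = -(-31475)/(1097600 - 20272) = -(-31475)/1077328 = -1*(-31475/1077328) = 31475/1077328 ≈ 0.029216)
t(-44, -68) + N = -68 + 31475/1077328 = -73226829/1077328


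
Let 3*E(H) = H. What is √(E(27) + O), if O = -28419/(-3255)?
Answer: √20873230/1085 ≈ 4.2108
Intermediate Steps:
E(H) = H/3
O = 9473/1085 (O = -28419*(-1/3255) = 9473/1085 ≈ 8.7309)
√(E(27) + O) = √((⅓)*27 + 9473/1085) = √(9 + 9473/1085) = √(19238/1085) = √20873230/1085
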